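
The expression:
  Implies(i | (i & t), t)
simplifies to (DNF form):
t | ~i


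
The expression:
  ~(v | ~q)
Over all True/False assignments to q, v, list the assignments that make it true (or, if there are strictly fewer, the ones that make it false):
is true only for:
  q=True, v=False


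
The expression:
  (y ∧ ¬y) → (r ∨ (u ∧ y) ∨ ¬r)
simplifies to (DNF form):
True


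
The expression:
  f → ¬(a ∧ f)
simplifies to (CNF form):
¬a ∨ ¬f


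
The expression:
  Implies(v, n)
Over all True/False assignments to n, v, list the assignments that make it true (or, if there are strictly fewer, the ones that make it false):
is false only for:
  n=False, v=True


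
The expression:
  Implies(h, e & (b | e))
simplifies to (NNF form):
e | ~h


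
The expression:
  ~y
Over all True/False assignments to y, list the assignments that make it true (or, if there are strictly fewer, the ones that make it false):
is true only for:
  y=False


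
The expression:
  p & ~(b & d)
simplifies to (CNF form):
p & (~b | ~d)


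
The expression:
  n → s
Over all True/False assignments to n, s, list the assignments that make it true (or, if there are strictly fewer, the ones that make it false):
is false only for:
  n=True, s=False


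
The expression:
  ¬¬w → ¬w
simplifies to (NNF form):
¬w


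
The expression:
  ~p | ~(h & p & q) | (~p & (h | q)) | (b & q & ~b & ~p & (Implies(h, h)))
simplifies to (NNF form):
~h | ~p | ~q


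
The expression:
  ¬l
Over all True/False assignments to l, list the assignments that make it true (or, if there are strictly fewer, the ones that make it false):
is true only for:
  l=False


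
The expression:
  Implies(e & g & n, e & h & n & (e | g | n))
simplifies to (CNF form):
h | ~e | ~g | ~n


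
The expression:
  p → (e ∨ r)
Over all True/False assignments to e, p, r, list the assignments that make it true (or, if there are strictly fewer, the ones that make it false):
is false only for:
  e=False, p=True, r=False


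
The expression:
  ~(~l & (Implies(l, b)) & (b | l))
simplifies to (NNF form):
l | ~b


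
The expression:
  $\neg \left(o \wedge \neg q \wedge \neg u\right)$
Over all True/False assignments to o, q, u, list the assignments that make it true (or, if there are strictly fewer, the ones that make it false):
is false only for:
  o=True, q=False, u=False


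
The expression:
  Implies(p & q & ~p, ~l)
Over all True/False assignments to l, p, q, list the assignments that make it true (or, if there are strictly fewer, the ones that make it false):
is always true.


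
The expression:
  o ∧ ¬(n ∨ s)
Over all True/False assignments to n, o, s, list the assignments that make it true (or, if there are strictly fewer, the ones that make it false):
is true only for:
  n=False, o=True, s=False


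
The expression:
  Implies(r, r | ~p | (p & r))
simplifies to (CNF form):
True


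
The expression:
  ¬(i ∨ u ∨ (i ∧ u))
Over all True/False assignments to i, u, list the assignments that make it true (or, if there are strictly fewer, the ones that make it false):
is true only for:
  i=False, u=False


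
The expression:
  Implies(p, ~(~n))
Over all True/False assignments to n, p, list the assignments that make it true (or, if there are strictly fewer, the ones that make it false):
is false only for:
  n=False, p=True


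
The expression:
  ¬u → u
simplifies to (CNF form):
u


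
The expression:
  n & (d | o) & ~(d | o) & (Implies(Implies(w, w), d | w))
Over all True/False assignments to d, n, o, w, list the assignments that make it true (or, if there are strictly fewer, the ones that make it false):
is never true.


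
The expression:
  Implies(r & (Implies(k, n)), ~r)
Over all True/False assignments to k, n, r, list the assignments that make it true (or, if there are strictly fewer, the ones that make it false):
is false only for:
  k=False, n=False, r=True;
  k=False, n=True, r=True;
  k=True, n=True, r=True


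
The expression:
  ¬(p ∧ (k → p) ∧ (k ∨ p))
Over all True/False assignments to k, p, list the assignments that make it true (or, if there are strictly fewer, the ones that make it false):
is true only for:
  k=False, p=False;
  k=True, p=False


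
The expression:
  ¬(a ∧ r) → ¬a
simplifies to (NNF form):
r ∨ ¬a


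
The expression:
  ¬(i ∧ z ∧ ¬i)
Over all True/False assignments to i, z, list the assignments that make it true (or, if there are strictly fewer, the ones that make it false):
is always true.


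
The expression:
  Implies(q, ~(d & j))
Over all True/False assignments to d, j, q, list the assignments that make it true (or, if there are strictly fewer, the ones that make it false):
is false only for:
  d=True, j=True, q=True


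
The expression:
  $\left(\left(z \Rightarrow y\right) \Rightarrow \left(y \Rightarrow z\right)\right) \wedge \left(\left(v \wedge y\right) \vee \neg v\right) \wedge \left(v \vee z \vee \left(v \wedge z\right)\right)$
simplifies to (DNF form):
$\left(y \wedge z\right) \vee \left(z \wedge \neg v\right)$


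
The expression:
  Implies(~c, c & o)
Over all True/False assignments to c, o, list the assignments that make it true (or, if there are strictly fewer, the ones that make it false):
is true only for:
  c=True, o=False;
  c=True, o=True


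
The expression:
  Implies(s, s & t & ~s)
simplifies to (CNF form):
~s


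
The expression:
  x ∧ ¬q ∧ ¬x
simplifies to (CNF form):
False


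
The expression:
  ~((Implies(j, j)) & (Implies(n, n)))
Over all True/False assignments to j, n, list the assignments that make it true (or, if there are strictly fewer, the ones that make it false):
is never true.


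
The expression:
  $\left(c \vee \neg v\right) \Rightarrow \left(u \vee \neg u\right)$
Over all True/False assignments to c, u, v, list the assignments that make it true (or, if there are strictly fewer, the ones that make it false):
is always true.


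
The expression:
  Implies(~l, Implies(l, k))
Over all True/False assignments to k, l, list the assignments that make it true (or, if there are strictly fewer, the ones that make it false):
is always true.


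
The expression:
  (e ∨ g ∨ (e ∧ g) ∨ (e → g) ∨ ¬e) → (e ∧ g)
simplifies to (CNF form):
e ∧ g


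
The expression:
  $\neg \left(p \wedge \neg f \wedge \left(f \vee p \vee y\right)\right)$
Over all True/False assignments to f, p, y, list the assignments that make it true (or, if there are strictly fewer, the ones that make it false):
is false only for:
  f=False, p=True, y=False;
  f=False, p=True, y=True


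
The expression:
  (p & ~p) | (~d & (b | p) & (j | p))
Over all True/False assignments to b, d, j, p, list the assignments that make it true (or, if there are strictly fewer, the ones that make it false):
is true only for:
  b=False, d=False, j=False, p=True;
  b=False, d=False, j=True, p=True;
  b=True, d=False, j=False, p=True;
  b=True, d=False, j=True, p=False;
  b=True, d=False, j=True, p=True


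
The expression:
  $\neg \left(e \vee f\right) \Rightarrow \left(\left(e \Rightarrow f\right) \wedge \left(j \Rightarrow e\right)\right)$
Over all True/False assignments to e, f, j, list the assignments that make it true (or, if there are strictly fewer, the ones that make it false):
is false only for:
  e=False, f=False, j=True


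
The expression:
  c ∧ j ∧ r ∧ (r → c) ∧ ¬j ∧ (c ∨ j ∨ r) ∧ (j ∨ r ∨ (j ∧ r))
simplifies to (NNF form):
False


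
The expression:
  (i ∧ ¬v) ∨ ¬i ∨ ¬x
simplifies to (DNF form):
¬i ∨ ¬v ∨ ¬x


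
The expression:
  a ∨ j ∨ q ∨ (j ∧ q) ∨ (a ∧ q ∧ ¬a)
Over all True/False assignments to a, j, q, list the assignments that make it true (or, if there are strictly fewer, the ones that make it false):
is false only for:
  a=False, j=False, q=False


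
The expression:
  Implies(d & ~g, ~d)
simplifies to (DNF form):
g | ~d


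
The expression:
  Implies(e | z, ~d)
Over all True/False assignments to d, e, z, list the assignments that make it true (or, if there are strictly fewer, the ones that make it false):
is false only for:
  d=True, e=False, z=True;
  d=True, e=True, z=False;
  d=True, e=True, z=True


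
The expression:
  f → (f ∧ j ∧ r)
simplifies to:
(j ∧ r) ∨ ¬f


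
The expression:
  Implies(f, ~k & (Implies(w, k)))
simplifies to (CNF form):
(~f | ~k) & (~f | ~w)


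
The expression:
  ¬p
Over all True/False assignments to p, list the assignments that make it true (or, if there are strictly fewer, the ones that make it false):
is true only for:
  p=False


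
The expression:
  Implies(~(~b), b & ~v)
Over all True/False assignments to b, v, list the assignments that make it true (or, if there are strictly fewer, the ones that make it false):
is false only for:
  b=True, v=True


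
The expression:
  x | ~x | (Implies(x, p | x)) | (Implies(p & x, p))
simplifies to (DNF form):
True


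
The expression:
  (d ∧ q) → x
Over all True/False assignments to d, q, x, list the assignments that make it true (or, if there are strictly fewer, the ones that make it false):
is false only for:
  d=True, q=True, x=False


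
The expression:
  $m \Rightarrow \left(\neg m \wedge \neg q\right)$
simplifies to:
$\neg m$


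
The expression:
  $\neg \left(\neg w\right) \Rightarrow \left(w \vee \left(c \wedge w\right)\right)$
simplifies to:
$\text{True}$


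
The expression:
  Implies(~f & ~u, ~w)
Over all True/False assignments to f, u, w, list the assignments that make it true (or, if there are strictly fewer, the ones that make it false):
is false only for:
  f=False, u=False, w=True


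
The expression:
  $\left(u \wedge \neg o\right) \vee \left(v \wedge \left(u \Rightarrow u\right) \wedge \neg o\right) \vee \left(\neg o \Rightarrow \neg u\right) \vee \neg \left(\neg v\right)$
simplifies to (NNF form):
$\text{True}$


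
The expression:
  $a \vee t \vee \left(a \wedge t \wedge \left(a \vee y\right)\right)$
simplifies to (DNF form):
$a \vee t$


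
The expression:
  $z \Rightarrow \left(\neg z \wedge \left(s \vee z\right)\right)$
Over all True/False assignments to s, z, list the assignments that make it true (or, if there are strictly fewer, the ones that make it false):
is true only for:
  s=False, z=False;
  s=True, z=False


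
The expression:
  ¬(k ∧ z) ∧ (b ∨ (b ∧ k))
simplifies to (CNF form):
b ∧ (¬k ∨ ¬z)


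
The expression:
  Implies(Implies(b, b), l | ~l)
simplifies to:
True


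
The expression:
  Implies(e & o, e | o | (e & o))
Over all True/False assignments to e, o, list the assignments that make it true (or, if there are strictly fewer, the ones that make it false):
is always true.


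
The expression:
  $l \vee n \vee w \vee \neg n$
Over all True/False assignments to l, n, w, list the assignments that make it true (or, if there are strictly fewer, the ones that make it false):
is always true.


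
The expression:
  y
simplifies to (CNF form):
y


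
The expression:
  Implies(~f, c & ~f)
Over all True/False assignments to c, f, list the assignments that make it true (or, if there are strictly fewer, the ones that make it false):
is false only for:
  c=False, f=False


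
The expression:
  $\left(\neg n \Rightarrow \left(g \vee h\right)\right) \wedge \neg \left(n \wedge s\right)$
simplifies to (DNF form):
$\left(g \wedge \neg n\right) \vee \left(h \wedge \neg n\right) \vee \left(n \wedge \neg s\right)$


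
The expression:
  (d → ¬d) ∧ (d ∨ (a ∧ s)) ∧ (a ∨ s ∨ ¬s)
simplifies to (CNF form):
a ∧ s ∧ ¬d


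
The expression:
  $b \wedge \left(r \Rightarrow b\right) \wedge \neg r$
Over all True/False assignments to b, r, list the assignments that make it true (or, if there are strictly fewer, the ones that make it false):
is true only for:
  b=True, r=False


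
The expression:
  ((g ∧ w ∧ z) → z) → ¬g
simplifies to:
¬g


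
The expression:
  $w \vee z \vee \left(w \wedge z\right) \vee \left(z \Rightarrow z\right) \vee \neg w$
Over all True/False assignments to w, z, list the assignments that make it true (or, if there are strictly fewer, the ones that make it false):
is always true.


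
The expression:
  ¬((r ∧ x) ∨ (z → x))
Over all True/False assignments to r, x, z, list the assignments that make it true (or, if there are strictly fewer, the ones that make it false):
is true only for:
  r=False, x=False, z=True;
  r=True, x=False, z=True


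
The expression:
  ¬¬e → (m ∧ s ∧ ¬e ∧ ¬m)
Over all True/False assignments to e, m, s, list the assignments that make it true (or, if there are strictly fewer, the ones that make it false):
is true only for:
  e=False, m=False, s=False;
  e=False, m=False, s=True;
  e=False, m=True, s=False;
  e=False, m=True, s=True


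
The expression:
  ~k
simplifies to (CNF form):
~k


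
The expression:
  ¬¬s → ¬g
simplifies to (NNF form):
¬g ∨ ¬s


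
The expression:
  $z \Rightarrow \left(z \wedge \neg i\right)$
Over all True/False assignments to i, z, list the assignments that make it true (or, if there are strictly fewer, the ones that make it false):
is false only for:
  i=True, z=True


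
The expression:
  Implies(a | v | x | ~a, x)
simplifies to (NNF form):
x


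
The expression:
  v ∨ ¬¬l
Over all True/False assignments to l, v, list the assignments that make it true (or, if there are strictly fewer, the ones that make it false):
is false only for:
  l=False, v=False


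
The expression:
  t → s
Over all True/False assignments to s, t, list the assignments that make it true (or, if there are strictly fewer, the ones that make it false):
is false only for:
  s=False, t=True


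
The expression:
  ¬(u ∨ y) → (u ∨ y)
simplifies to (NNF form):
u ∨ y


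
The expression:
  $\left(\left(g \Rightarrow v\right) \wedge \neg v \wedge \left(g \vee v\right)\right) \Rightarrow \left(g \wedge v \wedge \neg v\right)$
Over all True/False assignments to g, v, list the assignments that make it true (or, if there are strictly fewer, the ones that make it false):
is always true.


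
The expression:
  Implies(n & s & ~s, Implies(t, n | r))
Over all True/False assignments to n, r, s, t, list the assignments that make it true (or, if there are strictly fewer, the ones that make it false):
is always true.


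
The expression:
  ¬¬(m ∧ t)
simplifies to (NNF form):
m ∧ t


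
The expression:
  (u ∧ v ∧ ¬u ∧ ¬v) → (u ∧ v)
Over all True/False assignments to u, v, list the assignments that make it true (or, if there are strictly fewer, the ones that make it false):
is always true.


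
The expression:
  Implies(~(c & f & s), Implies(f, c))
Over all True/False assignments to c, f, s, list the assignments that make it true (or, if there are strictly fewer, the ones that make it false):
is false only for:
  c=False, f=True, s=False;
  c=False, f=True, s=True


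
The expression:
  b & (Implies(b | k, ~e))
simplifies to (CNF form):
b & ~e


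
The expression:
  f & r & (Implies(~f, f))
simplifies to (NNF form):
f & r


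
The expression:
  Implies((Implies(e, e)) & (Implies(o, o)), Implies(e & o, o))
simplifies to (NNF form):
True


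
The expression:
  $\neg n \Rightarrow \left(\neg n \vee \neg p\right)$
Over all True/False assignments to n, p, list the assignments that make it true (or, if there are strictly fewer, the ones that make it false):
is always true.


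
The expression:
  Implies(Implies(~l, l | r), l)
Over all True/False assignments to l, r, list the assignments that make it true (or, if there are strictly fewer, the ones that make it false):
is false only for:
  l=False, r=True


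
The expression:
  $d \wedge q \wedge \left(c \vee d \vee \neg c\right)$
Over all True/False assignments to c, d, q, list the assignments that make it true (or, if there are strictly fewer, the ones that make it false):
is true only for:
  c=False, d=True, q=True;
  c=True, d=True, q=True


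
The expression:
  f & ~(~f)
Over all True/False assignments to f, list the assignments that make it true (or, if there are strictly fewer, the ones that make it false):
is true only for:
  f=True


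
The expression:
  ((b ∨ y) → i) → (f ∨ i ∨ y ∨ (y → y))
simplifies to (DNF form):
True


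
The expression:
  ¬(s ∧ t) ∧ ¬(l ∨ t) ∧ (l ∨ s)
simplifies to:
s ∧ ¬l ∧ ¬t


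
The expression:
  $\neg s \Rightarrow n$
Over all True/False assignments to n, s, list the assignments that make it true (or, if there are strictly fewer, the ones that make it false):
is false only for:
  n=False, s=False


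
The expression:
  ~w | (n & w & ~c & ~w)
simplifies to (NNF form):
~w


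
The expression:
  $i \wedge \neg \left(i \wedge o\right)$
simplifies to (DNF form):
$i \wedge \neg o$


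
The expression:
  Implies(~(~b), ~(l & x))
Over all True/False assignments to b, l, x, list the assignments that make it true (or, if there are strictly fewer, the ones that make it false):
is false only for:
  b=True, l=True, x=True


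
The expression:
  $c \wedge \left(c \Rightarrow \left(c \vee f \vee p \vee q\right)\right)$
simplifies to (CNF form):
$c$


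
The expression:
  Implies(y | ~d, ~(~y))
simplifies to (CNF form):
d | y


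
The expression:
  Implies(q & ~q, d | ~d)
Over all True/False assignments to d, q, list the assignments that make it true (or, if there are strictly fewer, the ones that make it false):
is always true.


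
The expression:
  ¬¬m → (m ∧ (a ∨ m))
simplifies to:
True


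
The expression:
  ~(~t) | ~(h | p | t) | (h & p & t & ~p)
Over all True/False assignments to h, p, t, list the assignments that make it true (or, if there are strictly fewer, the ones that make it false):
is false only for:
  h=False, p=True, t=False;
  h=True, p=False, t=False;
  h=True, p=True, t=False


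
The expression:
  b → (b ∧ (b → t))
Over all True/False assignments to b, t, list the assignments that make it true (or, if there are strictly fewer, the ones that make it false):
is false only for:
  b=True, t=False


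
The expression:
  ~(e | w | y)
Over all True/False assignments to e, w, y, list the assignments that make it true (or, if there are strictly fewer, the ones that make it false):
is true only for:
  e=False, w=False, y=False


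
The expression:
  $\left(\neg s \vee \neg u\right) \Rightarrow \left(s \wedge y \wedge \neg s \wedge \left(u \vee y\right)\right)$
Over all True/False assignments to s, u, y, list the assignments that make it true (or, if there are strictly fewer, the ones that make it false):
is true only for:
  s=True, u=True, y=False;
  s=True, u=True, y=True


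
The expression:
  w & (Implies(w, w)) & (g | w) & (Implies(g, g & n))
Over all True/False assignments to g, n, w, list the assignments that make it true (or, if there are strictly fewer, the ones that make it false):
is true only for:
  g=False, n=False, w=True;
  g=False, n=True, w=True;
  g=True, n=True, w=True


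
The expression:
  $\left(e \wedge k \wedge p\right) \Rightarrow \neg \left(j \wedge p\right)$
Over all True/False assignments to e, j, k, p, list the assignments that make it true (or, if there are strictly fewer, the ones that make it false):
is false only for:
  e=True, j=True, k=True, p=True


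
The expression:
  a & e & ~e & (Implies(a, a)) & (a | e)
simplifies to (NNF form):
False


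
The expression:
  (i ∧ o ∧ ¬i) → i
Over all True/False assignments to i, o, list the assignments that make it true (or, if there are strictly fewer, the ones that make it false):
is always true.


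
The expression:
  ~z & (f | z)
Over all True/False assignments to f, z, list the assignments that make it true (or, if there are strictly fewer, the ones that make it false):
is true only for:
  f=True, z=False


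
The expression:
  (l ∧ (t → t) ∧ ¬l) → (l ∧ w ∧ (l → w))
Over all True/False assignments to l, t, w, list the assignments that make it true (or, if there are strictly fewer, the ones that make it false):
is always true.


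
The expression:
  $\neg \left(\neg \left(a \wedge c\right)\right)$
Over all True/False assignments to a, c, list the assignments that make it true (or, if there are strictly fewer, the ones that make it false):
is true only for:
  a=True, c=True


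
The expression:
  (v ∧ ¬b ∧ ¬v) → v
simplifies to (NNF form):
True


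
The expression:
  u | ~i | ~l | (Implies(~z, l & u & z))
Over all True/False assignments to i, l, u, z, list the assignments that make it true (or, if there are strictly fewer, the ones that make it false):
is false only for:
  i=True, l=True, u=False, z=False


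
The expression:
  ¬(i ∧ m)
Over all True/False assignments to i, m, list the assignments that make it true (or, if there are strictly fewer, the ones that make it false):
is false only for:
  i=True, m=True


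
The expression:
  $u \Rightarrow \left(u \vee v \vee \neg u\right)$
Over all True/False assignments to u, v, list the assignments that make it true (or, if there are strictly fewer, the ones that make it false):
is always true.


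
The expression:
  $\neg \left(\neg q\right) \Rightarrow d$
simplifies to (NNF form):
$d \vee \neg q$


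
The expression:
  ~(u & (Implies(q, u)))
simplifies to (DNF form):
~u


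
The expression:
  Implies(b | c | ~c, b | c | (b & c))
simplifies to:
b | c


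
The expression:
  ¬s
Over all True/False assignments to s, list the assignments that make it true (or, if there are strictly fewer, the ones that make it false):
is true only for:
  s=False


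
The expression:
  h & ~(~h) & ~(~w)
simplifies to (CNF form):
h & w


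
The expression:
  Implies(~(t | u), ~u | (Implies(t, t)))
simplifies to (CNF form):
True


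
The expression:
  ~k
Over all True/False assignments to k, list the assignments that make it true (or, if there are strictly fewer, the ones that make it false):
is true only for:
  k=False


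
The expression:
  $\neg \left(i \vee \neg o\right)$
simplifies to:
$o \wedge \neg i$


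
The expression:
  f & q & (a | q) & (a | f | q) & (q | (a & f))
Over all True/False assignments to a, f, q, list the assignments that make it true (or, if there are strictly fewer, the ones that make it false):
is true only for:
  a=False, f=True, q=True;
  a=True, f=True, q=True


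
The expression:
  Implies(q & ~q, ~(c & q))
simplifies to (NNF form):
True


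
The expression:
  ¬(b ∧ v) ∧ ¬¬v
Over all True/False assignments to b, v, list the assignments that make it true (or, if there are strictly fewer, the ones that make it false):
is true only for:
  b=False, v=True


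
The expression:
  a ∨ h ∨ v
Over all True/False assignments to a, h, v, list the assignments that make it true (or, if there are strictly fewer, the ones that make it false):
is false only for:
  a=False, h=False, v=False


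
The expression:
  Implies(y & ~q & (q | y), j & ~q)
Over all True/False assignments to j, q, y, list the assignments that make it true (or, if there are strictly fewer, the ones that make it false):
is false only for:
  j=False, q=False, y=True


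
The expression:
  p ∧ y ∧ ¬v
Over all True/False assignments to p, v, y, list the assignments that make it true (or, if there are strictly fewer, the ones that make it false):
is true only for:
  p=True, v=False, y=True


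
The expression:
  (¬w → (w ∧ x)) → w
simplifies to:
True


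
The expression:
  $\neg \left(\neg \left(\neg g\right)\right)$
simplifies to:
$\neg g$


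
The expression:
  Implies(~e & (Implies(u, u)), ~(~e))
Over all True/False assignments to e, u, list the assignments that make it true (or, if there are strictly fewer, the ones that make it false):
is true only for:
  e=True, u=False;
  e=True, u=True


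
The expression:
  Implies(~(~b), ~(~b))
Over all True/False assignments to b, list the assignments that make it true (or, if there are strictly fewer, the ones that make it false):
is always true.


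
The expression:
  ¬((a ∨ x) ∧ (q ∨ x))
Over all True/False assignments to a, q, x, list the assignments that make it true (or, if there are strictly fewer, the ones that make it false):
is true only for:
  a=False, q=False, x=False;
  a=False, q=True, x=False;
  a=True, q=False, x=False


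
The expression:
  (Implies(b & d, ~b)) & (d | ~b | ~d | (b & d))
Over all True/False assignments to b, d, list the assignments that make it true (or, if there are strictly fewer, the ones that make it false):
is false only for:
  b=True, d=True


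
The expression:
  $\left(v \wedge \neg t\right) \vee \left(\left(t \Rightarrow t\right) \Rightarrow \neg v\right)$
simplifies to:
$\neg t \vee \neg v$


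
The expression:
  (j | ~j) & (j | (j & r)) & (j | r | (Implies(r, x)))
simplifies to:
j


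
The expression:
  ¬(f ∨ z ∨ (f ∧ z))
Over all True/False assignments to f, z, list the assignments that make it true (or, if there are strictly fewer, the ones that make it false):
is true only for:
  f=False, z=False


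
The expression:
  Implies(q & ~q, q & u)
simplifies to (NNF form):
True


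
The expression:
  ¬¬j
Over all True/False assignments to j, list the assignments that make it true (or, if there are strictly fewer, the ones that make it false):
is true only for:
  j=True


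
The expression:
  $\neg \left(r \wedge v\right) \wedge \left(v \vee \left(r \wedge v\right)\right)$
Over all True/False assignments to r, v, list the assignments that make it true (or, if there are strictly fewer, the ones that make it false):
is true only for:
  r=False, v=True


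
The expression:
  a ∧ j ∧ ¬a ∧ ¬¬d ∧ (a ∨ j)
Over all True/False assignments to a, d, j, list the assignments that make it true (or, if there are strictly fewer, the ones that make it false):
is never true.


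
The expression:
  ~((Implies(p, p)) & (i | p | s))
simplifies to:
~i & ~p & ~s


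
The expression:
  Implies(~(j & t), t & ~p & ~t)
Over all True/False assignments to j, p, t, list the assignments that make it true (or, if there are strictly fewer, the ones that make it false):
is true only for:
  j=True, p=False, t=True;
  j=True, p=True, t=True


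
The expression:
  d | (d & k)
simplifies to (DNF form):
d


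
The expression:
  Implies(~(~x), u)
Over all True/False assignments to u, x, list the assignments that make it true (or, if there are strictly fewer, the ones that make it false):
is false only for:
  u=False, x=True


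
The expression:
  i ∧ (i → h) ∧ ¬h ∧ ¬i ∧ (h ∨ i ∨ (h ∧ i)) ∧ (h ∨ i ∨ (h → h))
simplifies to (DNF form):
False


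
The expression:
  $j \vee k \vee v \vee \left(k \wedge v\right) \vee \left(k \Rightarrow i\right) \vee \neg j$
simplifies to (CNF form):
$\text{True}$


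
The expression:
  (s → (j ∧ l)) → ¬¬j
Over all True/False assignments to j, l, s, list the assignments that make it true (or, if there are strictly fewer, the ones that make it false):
is false only for:
  j=False, l=False, s=False;
  j=False, l=True, s=False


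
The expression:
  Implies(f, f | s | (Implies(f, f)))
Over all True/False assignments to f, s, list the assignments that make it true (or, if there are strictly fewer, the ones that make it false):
is always true.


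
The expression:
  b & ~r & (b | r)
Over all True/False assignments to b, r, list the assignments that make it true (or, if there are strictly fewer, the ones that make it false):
is true only for:
  b=True, r=False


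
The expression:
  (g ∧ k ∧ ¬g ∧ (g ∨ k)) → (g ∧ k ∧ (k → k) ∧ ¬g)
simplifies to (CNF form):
True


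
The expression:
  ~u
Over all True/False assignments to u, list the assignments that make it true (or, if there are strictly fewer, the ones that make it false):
is true only for:
  u=False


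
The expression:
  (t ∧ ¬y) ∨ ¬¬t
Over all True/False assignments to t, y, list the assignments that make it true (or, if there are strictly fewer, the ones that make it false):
is true only for:
  t=True, y=False;
  t=True, y=True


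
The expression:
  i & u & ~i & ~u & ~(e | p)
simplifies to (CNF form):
False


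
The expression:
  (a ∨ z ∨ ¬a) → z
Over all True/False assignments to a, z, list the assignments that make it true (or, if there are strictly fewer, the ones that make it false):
is true only for:
  a=False, z=True;
  a=True, z=True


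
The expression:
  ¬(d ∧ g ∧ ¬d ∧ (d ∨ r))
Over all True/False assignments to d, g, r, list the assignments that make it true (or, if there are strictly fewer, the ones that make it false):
is always true.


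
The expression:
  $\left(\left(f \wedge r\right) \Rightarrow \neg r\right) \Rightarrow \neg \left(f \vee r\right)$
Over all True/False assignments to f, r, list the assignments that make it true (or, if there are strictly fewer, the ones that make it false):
is true only for:
  f=False, r=False;
  f=True, r=True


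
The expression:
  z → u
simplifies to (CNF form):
u ∨ ¬z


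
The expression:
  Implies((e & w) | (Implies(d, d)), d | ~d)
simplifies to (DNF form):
True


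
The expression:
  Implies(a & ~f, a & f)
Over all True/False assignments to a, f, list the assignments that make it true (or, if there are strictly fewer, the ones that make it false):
is false only for:
  a=True, f=False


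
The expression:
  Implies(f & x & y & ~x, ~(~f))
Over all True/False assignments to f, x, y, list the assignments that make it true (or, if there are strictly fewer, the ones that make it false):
is always true.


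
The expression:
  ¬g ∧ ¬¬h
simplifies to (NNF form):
h ∧ ¬g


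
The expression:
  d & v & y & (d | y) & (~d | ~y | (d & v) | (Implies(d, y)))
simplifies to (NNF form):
d & v & y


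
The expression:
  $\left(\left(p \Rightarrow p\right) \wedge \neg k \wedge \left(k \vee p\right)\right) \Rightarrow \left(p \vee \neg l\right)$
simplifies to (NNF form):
$\text{True}$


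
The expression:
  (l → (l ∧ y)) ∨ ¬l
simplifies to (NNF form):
y ∨ ¬l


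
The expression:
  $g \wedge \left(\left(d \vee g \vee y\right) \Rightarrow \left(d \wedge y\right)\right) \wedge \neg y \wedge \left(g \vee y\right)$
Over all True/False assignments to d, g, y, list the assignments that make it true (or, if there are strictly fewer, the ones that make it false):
is never true.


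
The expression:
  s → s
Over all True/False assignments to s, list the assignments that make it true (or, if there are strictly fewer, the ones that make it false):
is always true.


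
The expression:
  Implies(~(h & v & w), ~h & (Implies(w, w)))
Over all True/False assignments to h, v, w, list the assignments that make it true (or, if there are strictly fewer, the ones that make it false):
is false only for:
  h=True, v=False, w=False;
  h=True, v=False, w=True;
  h=True, v=True, w=False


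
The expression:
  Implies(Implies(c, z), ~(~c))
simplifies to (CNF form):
c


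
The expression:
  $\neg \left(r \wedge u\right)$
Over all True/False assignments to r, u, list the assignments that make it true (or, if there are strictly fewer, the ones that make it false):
is false only for:
  r=True, u=True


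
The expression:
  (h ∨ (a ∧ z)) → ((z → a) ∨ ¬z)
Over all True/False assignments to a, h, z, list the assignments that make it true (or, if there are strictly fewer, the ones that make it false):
is false only for:
  a=False, h=True, z=True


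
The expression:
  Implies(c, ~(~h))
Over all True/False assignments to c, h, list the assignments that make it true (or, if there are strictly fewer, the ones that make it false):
is false only for:
  c=True, h=False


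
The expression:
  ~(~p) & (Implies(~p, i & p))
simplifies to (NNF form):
p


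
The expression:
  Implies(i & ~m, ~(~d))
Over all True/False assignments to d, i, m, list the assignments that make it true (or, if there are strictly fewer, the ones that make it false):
is false only for:
  d=False, i=True, m=False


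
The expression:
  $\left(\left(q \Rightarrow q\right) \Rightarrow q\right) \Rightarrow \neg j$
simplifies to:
$\neg j \vee \neg q$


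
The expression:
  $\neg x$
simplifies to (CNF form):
$\neg x$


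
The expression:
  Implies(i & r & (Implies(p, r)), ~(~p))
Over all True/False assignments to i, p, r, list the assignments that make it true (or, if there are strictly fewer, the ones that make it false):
is false only for:
  i=True, p=False, r=True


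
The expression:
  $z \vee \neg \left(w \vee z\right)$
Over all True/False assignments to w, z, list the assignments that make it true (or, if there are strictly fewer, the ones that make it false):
is false only for:
  w=True, z=False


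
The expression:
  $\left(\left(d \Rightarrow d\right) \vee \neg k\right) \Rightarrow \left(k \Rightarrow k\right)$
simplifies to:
$\text{True}$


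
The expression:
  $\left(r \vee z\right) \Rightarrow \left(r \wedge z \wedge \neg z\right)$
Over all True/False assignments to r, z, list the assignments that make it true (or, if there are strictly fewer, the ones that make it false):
is true only for:
  r=False, z=False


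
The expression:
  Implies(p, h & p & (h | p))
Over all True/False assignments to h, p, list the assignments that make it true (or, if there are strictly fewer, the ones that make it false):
is false only for:
  h=False, p=True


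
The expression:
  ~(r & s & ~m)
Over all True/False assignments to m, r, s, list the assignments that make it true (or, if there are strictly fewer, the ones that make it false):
is false only for:
  m=False, r=True, s=True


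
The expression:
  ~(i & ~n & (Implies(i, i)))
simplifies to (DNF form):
n | ~i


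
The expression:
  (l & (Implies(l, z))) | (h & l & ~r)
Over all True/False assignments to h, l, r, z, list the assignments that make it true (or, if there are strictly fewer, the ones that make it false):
is true only for:
  h=False, l=True, r=False, z=True;
  h=False, l=True, r=True, z=True;
  h=True, l=True, r=False, z=False;
  h=True, l=True, r=False, z=True;
  h=True, l=True, r=True, z=True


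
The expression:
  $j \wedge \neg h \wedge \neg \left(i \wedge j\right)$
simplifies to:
$j \wedge \neg h \wedge \neg i$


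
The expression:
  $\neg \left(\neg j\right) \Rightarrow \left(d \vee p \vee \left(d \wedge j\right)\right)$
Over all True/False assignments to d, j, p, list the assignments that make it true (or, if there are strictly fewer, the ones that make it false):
is false only for:
  d=False, j=True, p=False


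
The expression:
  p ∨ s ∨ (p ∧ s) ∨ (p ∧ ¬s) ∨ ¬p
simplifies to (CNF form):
True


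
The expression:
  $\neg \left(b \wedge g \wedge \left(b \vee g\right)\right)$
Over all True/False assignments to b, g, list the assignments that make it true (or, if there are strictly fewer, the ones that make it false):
is false only for:
  b=True, g=True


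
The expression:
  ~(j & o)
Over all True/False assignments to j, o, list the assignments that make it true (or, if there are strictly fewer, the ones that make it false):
is false only for:
  j=True, o=True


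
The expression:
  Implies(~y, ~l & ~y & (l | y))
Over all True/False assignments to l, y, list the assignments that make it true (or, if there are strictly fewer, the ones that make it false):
is true only for:
  l=False, y=True;
  l=True, y=True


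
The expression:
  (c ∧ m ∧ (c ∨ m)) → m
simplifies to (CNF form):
True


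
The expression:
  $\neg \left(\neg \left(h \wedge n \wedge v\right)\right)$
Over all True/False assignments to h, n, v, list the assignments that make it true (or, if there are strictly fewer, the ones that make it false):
is true only for:
  h=True, n=True, v=True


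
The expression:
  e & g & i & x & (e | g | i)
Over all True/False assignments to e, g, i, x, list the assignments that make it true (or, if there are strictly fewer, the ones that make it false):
is true only for:
  e=True, g=True, i=True, x=True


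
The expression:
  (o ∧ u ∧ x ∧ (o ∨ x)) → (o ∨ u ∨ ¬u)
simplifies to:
True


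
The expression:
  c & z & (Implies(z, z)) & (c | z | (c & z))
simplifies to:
c & z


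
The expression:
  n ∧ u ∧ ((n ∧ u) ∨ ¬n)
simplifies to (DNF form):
n ∧ u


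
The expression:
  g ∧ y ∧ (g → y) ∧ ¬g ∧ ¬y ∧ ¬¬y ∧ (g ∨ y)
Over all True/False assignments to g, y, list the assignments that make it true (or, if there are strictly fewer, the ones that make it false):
is never true.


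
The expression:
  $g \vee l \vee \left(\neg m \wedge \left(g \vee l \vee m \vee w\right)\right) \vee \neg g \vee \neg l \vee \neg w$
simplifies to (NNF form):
$\text{True}$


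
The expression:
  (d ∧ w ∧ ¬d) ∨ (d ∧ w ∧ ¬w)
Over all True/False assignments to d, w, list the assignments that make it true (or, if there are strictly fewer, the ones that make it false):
is never true.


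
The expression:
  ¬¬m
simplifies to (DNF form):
m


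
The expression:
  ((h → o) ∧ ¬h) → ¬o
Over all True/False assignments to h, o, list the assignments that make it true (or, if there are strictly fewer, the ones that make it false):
is false only for:
  h=False, o=True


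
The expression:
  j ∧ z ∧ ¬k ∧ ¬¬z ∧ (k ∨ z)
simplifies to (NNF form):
j ∧ z ∧ ¬k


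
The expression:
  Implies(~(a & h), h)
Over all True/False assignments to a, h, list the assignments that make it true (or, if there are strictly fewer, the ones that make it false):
is true only for:
  a=False, h=True;
  a=True, h=True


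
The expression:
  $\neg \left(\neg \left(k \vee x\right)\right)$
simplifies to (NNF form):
$k \vee x$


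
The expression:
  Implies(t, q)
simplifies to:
q | ~t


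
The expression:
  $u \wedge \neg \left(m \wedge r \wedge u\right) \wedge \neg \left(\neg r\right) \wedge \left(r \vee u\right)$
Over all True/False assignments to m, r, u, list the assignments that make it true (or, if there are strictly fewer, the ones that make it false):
is true only for:
  m=False, r=True, u=True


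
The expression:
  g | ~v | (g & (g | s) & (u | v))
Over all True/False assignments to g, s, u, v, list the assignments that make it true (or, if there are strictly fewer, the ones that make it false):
is false only for:
  g=False, s=False, u=False, v=True;
  g=False, s=False, u=True, v=True;
  g=False, s=True, u=False, v=True;
  g=False, s=True, u=True, v=True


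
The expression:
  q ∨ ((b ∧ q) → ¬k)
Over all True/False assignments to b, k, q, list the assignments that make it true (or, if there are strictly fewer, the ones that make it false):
is always true.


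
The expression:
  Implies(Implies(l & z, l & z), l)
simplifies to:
l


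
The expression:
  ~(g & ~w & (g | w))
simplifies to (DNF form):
w | ~g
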